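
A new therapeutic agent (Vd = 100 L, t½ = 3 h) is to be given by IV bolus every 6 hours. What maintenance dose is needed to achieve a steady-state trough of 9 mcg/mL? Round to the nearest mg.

τ/t½ = 6/3 ≈ 2, so f = (1/2)^(6/3) ≈ 0.250000.
Cmin,ss = (D/Vd)·f/(1−f), so D = Cmin,ss·Vd·(1−f)/f.
D = 9 × 100 × (1−f)/f ≈ 9 × 100 × 3.00000 ≈ 2700.00 mg.

2700 mg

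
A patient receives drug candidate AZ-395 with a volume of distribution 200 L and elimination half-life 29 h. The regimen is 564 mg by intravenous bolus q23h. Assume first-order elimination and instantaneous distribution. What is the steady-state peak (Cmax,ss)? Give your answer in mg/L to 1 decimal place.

6.7 mg/L

τ/t½ = 23/29 ≈ 0.7931, so fraction remaining f = (1/2)^(23/29) ≈ 0.5771.
Accumulation ratio R = 1/(1 − f) ≈ 1/0.4229 ≈ 2.3646.
Single-dose peak C₀ = D/Vd = 564/200 ≈ 2.820 mg/L.
Steady-state peak Cmax,ss = C₀·R ≈ 2.820 × 2.3646 ≈ 6.668 mg/L.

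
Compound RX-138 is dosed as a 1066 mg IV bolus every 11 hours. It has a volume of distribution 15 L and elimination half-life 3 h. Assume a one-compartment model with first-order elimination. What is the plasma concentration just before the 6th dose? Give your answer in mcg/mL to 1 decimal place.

6.1 mcg/mL

f = (1/2)^(τ/t½) = (1/2)^(11/3) ≈ 0.0787.
C₀ = D/Vd = 1066/15 ≈ 71.067 mcg/mL.
Before the 6th dose, 5 doses have been given. Superposition: Cmin = C₀·(f + f² + … + f^5).
≈ 71.067 × (0.0787 + 0.0062 + 0.0005 + 0.0000 + 0.0000) ≈ 71.067 × 0.0854 ≈ 6.069 mcg/mL.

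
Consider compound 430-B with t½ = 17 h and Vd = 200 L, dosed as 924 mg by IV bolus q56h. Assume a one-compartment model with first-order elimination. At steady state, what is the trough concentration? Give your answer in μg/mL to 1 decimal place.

0.5 μg/mL

k = ln2/t½ = ln2/17 ≈ 0.040773 h⁻¹; fraction remaining f = e^(−kτ) = e^(−0.040773×56) ≈ 0.1019.
Single-dose peak C₀ = D/Vd = 924/200 ≈ 4.620 μg/mL.
Steady-state trough Cmin,ss = C₀·f/(1−f) ≈ 4.620 × 0.1019/0.8981 ≈ 0.524 μg/mL.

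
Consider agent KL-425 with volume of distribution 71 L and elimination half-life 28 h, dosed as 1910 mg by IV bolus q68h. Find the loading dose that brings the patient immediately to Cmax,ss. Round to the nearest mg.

f = (1/2)^(68/28) ≈ 0.185749; accumulation ratio R = 1/(1−f) ≈ 1.22812.
Loading dose to hit Cmax,ss on first dose: D_load = D_maint·R ≈ 1910 × 1.22812 ≈ 2345.71 mg.

2346 mg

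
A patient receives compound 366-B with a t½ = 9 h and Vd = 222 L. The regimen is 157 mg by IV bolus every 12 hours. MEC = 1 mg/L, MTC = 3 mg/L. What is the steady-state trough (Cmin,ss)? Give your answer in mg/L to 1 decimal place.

Over one 12-h interval, 12/9 ≈ 1.3333 half-lives elapse, leaving f ≈ 0.3969 of each dose.
Single-dose peak C₀ = D/Vd = 157/222 ≈ 0.707 mg/L.
Steady-state trough Cmin,ss = C₀·f/(1−f) ≈ 0.707 × 0.3969/0.6031 ≈ 0.465 mg/L.
Trough 0.5 mg/L vs MEC 1 mg/L: subtherapeutic.

0.5 mg/L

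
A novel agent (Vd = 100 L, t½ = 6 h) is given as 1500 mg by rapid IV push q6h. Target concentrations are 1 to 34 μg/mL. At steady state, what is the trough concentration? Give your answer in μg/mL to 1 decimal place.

The dosing interval is 1 half-life, so f = 2^(−1) = 0.5.
At steady state, R = 1/(1 − 0.5) = 2/1.
Single-dose peak C₀ = D/Vd = 1500/100 = 15 μg/mL.
Steady-state peak Cmax,ss = C₀·R = 15 × 2/1 ≈ 30.000 μg/mL.
Steady-state trough Cmin,ss = Cmax,ss·f ≈ 30.000 × 0.5 ≈ 15.000 μg/mL.
Trough 15.0 μg/mL vs MEC 1 μg/mL: adequate.

15.0 μg/mL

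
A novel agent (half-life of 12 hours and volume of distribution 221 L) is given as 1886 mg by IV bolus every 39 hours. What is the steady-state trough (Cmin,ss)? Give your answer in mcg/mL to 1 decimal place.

Over one 39-h interval, 39/12 ≈ 3.25 half-lives elapse, leaving f ≈ 0.1051 of each dose.
Accumulation ratio R = 1/(1 − f) ≈ 1/0.8949 ≈ 1.1174.
Single-dose peak C₀ = D/Vd = 1886/221 ≈ 8.534 mcg/mL.
Cmax,ss = C₀/(1 − f) ≈ 8.534/0.8949 ≈ 9.536 mcg/mL.
Steady-state trough Cmin,ss = Cmax,ss·f ≈ 9.536 × 0.1051 ≈ 1.002 mcg/mL.

1.0 mcg/mL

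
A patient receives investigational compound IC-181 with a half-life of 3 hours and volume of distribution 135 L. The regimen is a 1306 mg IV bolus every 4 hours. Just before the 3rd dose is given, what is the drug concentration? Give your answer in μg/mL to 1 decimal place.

f = (1/2)^(τ/t½) = (1/2)^(4/3) ≈ 0.3969.
C₀ = D/Vd = 1306/135 ≈ 9.674 μg/mL.
Before the 3rd dose, 2 doses have been given. Superposition: Cmin = C₀·(f + f²).
≈ 9.674 × (0.3969 + 0.1575) ≈ 9.674 × 0.5544 ≈ 5.363 μg/mL.

5.4 μg/mL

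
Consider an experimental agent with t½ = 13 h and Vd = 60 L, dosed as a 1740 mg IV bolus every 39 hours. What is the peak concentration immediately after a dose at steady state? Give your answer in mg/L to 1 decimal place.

33.1 mg/L

The dosing interval is 3 half-lives, so f = 2^(−3) = 0.125.
Accumulation ratio R = 1/(1 − f) = 1/0.875 = 8/7.
Single-dose peak C₀ = D/Vd = 1740/60 = 29 mg/L.
Steady-state peak Cmax,ss = C₀·R = 29 × 8/7 ≈ 33.143 mg/L.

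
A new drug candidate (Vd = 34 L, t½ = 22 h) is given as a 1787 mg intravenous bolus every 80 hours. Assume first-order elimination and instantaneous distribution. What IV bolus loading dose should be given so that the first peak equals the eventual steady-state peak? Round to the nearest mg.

1943 mg

f = (1/2)^(80/22) ≈ 0.080417; accumulation ratio R = 1/(1−f) ≈ 1.08745.
Loading dose to hit Cmax,ss on first dose: D_load = D_maint·R ≈ 1787 × 1.08745 ≈ 1943.27 mg.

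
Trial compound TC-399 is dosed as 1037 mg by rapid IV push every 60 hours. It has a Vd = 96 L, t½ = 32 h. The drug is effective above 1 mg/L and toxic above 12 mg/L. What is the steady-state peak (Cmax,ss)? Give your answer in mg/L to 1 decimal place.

k = ln2/t½ = ln2/32 ≈ 0.021661 h⁻¹; fraction remaining f = e^(−kτ) = e^(−0.021661×60) ≈ 0.2726.
At steady state, accumulation factor R = 1/(1 − e^(−kτ)) ≈ 1.3748.
Each bolus raises the concentration by D/Vd = 1037/96 ≈ 10.802 mg/L.
Steady-state peak Cmax,ss = C₀·R ≈ 10.802 × 1.3748 ≈ 14.851 mg/L.
Peak 14.9 mg/L vs MTC 12 mg/L: exceeds toxic threshold.

14.9 mg/L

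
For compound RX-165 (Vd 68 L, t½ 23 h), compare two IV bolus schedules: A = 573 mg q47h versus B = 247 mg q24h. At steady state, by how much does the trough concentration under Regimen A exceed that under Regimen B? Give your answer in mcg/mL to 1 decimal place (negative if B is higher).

-0.7 mcg/mL

Regimen A: f = (1/2)^(47/23) ≈ 0.2426; Cmin,ss = (573/68)·f/(1−f) ≈ 2.699 mcg/mL.
Regimen B: f = (1/2)^(24/23) ≈ 0.4852; Cmin,ss = (247/68)·f/(1−f) ≈ 3.423 mcg/mL.
Difference ≈ 2.699 − 3.423 ≈ -0.724 mcg/mL.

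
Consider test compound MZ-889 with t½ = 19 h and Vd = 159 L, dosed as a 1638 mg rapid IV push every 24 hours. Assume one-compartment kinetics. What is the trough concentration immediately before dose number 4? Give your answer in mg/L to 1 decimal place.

f = (1/2)^(τ/t½) = (1/2)^(24/19) ≈ 0.4166.
C₀ = D/Vd = 1638/159 ≈ 10.302 mg/L.
Before the 4th dose, 3 doses have been given. Superposition: Cmin = C₀·(f + f² + … + f^3).
≈ 10.302 × (0.4166 + 0.1736 + 0.0723) ≈ 10.302 × 0.6625 ≈ 6.825 mg/L.

6.8 mg/L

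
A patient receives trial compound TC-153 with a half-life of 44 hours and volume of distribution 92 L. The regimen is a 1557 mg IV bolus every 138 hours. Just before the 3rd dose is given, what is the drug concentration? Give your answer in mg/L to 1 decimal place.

2.1 mg/L

f = (1/2)^(τ/t½) = (1/2)^(138/44) ≈ 0.1137.
C₀ = D/Vd = 1557/92 ≈ 16.924 mg/L.
Before the 3rd dose, 2 doses have been given. Superposition: Cmin = C₀·(f + f²).
≈ 16.924 × (0.1137 + 0.0129) ≈ 16.924 × 0.1266 ≈ 2.143 mg/L.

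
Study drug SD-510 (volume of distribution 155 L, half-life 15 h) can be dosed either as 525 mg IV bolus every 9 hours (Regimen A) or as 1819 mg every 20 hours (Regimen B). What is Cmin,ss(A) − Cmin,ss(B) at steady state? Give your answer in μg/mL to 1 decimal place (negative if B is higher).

Regimen A: f = (1/2)^(9/15) ≈ 0.6598; Cmin,ss = (525/155)·f/(1−f) ≈ 6.569 μg/mL.
Regimen B: f = (1/2)^(20/15) ≈ 0.3969; Cmin,ss = (1819/155)·f/(1−f) ≈ 7.723 μg/mL.
Difference ≈ 6.569 − 7.723 ≈ -1.154 μg/mL.

-1.2 μg/mL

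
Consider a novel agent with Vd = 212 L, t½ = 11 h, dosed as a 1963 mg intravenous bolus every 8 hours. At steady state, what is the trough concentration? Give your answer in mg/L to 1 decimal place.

14.1 mg/L

Over one 8-h interval, 8/11 ≈ 0.72727 half-lives elapse, leaving f ≈ 0.6040 of each dose.
Single-dose peak C₀ = D/Vd = 1963/212 ≈ 9.259 mg/L.
Steady-state trough Cmin,ss = C₀·f/(1−f) ≈ 9.259 × 0.6040/0.3960 ≈ 14.122 mg/L.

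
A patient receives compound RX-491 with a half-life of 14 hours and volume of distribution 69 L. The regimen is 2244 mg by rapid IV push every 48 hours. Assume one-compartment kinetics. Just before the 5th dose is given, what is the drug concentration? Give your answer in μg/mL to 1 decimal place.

f = (1/2)^(τ/t½) = (1/2)^(48/14) ≈ 0.0929.
C₀ = D/Vd = 2244/69 ≈ 32.522 μg/mL.
Before the 5th dose, 4 doses have been given. Superposition: Cmin = C₀·(f + f² + … + f^4).
≈ 32.522 × (0.0929 + 0.0086 + 0.0008 + 0.0001) ≈ 32.522 × 0.1024 ≈ 3.330 μg/mL.

3.3 μg/mL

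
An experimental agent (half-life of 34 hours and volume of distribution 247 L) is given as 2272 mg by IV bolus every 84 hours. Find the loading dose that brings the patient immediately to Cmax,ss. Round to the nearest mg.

f = (1/2)^(84/34) ≈ 0.180418; accumulation ratio R = 1/(1−f) ≈ 1.22013.
Loading dose to hit Cmax,ss on first dose: D_load = D_maint·R ≈ 2272 × 1.22013 ≈ 2772.14 mg.

2772 mg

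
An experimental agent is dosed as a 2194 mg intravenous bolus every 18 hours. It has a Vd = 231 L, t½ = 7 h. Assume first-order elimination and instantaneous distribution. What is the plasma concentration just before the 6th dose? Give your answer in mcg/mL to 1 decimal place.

f = (1/2)^(τ/t½) = (1/2)^(18/7) ≈ 0.1682.
C₀ = D/Vd = 2194/231 ≈ 9.498 mcg/mL.
Before the 6th dose, 5 doses have been given. Superposition: Cmin = C₀·(f + f² + … + f^5).
≈ 9.498 × (0.1682 + 0.0283 + 0.0048 + 0.0008 + 0.0001) ≈ 9.498 × 0.2022 ≈ 1.920 mcg/mL.

1.9 mcg/mL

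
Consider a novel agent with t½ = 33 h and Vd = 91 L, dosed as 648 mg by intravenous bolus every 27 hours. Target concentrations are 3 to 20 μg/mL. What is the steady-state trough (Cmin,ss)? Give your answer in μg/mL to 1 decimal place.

9.3 μg/mL

Over one 27-h interval, 27/33 ≈ 0.81818 half-lives elapse, leaving f ≈ 0.5672 of each dose.
At steady state, accumulation factor R = 1/(1 − e^(−kτ)) ≈ 2.3105.
Single-dose peak C₀ = D/Vd = 648/91 ≈ 7.121 μg/mL.
Steady-state peak Cmax,ss = C₀·R ≈ 7.121 × 2.3105 ≈ 16.453 μg/mL.
Steady-state trough Cmin,ss = Cmax,ss·f ≈ 16.453 × 0.5672 ≈ 9.332 μg/mL.
Trough 9.3 μg/mL vs MEC 3 μg/mL: adequate.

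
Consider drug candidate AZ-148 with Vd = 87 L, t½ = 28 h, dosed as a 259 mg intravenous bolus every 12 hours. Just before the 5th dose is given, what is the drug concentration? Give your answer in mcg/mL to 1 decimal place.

f = (1/2)^(τ/t½) = (1/2)^(12/28) ≈ 0.7430.
C₀ = D/Vd = 259/87 ≈ 2.977 mcg/mL.
Before the 5th dose, 4 doses have been given. Superposition: Cmin = C₀·(f + f² + … + f^4).
≈ 2.977 × (0.7430 + 0.5520 + 0.4102 + 0.3048) ≈ 2.977 × 2.0100 ≈ 5.984 mcg/mL.

6.0 mcg/mL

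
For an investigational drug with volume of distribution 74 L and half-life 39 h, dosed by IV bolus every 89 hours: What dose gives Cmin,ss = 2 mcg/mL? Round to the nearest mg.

τ/t½ = 89/39 ≈ 2.2821, so f = (1/2)^(89/39) ≈ 0.205605.
Cmin,ss = (D/Vd)·f/(1−f), so D = Cmin,ss·Vd·(1−f)/f.
D = 2 × 74 × (1−f)/f ≈ 2 × 74 × 3.86369 ≈ 571.83 mg.

572 mg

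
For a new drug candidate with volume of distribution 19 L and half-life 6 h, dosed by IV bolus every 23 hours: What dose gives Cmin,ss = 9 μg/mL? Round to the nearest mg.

2266 mg

τ/t½ = 23/6 ≈ 3.8333, so f = (1/2)^(23/6) ≈ 0.070154.
Cmin,ss = (D/Vd)·f/(1−f), so D = Cmin,ss·Vd·(1−f)/f.
D = 9 × 19 × (1−f)/f ≈ 9 × 19 × 13.25435 ≈ 2266.49 mg.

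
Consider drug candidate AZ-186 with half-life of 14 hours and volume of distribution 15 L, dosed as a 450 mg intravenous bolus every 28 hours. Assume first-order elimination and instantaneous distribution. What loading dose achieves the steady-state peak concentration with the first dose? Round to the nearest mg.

600 mg

f = (1/2)^(28/14) ≈ 0.250000; accumulation ratio R = 1/(1−f) ≈ 1.33333.
Loading dose to hit Cmax,ss on first dose: D_load = D_maint·R ≈ 450 × 1.33333 ≈ 600.00 mg.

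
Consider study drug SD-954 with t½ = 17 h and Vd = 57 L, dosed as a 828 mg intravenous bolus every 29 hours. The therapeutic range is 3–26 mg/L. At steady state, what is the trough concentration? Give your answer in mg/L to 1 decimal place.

6.4 mg/L

k = ln2/t½ = ln2/17 ≈ 0.040773 h⁻¹; fraction remaining f = e^(−kτ) = e^(−0.040773×29) ≈ 0.3065.
At steady state, accumulation factor R = 1/(1 − e^(−kτ)) ≈ 1.4420.
Single-dose peak C₀ = D/Vd = 828/57 ≈ 14.526 mg/L.
Steady-state peak Cmax,ss = C₀·R ≈ 14.526 × 1.4420 ≈ 20.946 mg/L.
Steady-state trough Cmin,ss = Cmax,ss·f ≈ 20.946 × 0.3065 ≈ 6.420 mg/L.
Trough 6.4 mg/L vs MEC 3 mg/L: adequate.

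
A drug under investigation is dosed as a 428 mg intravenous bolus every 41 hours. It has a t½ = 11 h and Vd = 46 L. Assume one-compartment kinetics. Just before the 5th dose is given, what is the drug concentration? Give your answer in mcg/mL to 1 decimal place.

0.8 mcg/mL

f = (1/2)^(τ/t½) = (1/2)^(41/11) ≈ 0.0755.
C₀ = D/Vd = 428/46 ≈ 9.304 mcg/mL.
Before the 5th dose, 4 doses have been given. Superposition: Cmin = C₀·(f + f² + … + f^4).
≈ 9.304 × (0.0755 + 0.0057 + 0.0004 + 0.0000) ≈ 9.304 × 0.0816 ≈ 0.759 mcg/mL.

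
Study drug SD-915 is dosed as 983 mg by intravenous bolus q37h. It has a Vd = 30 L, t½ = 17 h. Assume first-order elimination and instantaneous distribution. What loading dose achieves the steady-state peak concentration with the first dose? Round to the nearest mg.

f = (1/2)^(37/17) ≈ 0.221216; accumulation ratio R = 1/(1−f) ≈ 1.28405.
Loading dose to hit Cmax,ss on first dose: D_load = D_maint·R ≈ 983 × 1.28405 ≈ 1262.22 mg.

1262 mg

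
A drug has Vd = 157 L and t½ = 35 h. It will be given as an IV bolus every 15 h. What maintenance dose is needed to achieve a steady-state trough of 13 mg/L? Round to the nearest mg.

706 mg

τ/t½ = 15/35 ≈ 0.42857, so f = (1/2)^(15/35) ≈ 0.742997.
Cmin,ss = (D/Vd)·f/(1−f), so D = Cmin,ss·Vd·(1−f)/f.
D = 13 × 157 × (1−f)/f ≈ 13 × 157 × 0.34590 ≈ 705.98 mg.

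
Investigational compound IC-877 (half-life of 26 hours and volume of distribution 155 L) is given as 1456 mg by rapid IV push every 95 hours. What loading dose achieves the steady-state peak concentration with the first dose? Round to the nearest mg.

1582 mg

f = (1/2)^(95/26) ≈ 0.079448; accumulation ratio R = 1/(1−f) ≈ 1.08630.
Loading dose to hit Cmax,ss on first dose: D_load = D_maint·R ≈ 1456 × 1.08630 ≈ 1581.65 mg.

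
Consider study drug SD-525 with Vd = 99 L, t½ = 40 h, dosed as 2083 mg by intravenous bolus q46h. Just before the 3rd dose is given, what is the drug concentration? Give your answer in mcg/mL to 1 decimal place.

f = (1/2)^(τ/t½) = (1/2)^(46/40) ≈ 0.4506.
C₀ = D/Vd = 2083/99 ≈ 21.040 mcg/mL.
Before the 3rd dose, 2 doses have been given. Superposition: Cmin = C₀·(f + f²).
≈ 21.040 × (0.4506 + 0.2030) ≈ 21.040 × 0.6536 ≈ 13.752 mcg/mL.

13.8 mcg/mL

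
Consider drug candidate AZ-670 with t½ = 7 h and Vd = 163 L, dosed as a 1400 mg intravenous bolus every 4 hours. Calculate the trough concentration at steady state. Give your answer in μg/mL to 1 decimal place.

τ/t½ = 4/7 ≈ 0.57143, so fraction remaining f = (1/2)^(4/7) ≈ 0.6730.
Accumulation ratio R = 1/(1 − f) ≈ 1/0.3270 ≈ 3.0581.
Each bolus raises the concentration by D/Vd = 1400/163 ≈ 8.589 μg/mL.
Cmax,ss = C₀/(1 − f) ≈ 8.589/0.3270 ≈ 26.266 μg/mL.
One interval later, Cmin,ss = Cmax,ss·e^(−kτ) ≈ 26.266 × 0.6730 ≈ 17.677 μg/mL.

17.7 μg/mL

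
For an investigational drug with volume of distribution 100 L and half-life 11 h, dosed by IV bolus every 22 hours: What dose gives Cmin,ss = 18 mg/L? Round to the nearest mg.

5400 mg

τ/t½ = 22/11 ≈ 2, so f = (1/2)^(22/11) ≈ 0.250000.
Cmin,ss = (D/Vd)·f/(1−f), so D = Cmin,ss·Vd·(1−f)/f.
D = 18 × 100 × (1−f)/f ≈ 18 × 100 × 3.00000 ≈ 5400.00 mg.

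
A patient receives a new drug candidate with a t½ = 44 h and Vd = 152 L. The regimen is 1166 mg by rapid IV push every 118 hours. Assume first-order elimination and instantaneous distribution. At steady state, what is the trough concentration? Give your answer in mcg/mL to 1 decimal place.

τ/t½ = 118/44 ≈ 2.6818, so fraction remaining f = (1/2)^(118/44) ≈ 0.1558.
At steady state, accumulation factor R = 1/(1 − e^(−kτ)) ≈ 1.1846.
Each bolus raises the concentration by D/Vd = 1166/152 ≈ 7.671 mcg/mL.
Cmax,ss = C₀/(1 − f) ≈ 7.671/0.8442 ≈ 9.087 mcg/mL.
Steady-state trough Cmin,ss = Cmax,ss·f ≈ 9.087 × 0.1558 ≈ 1.416 mcg/mL.

1.4 mcg/mL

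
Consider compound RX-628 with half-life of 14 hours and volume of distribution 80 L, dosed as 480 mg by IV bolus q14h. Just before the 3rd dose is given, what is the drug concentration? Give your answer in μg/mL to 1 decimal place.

4.5 μg/mL

f = (1/2)^(τ/t½) = (1/2)^(14/14) ≈ 0.5000.
C₀ = D/Vd = 480/80 ≈ 6.000 μg/mL.
Before the 3rd dose, 2 doses have been given. Superposition: Cmin = C₀·(f + f²).
≈ 6.000 × (0.5000 + 0.2500) ≈ 6.000 × 0.7500 ≈ 4.500 μg/mL.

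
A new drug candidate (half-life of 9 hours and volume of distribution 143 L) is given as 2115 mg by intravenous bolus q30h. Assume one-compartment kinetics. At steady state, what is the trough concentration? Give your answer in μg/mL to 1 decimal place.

1.6 μg/mL

τ/t½ = 30/9 ≈ 3.3333, so fraction remaining f = (1/2)^(30/9) ≈ 0.0992.
Accumulation ratio R = 1/(1 − f) ≈ 1/0.9008 ≈ 1.1101.
Single-dose peak C₀ = D/Vd = 2115/143 ≈ 14.790 μg/mL.
Steady-state peak Cmax,ss = C₀·R ≈ 14.790 × 1.1101 ≈ 16.418 μg/mL.
Steady-state trough Cmin,ss = Cmax,ss·f ≈ 16.418 × 0.0992 ≈ 1.629 μg/mL.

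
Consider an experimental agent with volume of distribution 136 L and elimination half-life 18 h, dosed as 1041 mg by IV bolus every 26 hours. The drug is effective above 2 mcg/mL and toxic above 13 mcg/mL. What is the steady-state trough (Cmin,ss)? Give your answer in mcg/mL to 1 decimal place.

k = ln2/t½ = ln2/18 ≈ 0.038508 h⁻¹; fraction remaining f = e^(−kτ) = e^(−0.038508×26) ≈ 0.3674.
Accumulation ratio R = 1/(1 − f) ≈ 1/0.6326 ≈ 1.5808.
Single-dose peak C₀ = D/Vd = 1041/136 ≈ 7.654 mcg/mL.
Steady-state peak Cmax,ss = C₀·R ≈ 7.654 × 1.5808 ≈ 12.099 mcg/mL.
One interval later, Cmin,ss = Cmax,ss·e^(−kτ) ≈ 12.099 × 0.3674 ≈ 4.445 mcg/mL.
Trough 4.4 mcg/mL vs MEC 2 mcg/mL: adequate.

4.4 mcg/mL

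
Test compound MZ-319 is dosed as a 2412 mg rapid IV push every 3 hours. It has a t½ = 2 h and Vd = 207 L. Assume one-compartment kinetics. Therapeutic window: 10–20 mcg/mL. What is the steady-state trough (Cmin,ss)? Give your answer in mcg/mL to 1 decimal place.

6.4 mcg/mL

Over one 3-h interval, 3/2 ≈ 1.5 half-lives elapse, leaving f ≈ 0.3536 of each dose.
Accumulation ratio R = 1/(1 − f) ≈ 1/0.6464 ≈ 1.5470.
Each bolus raises the concentration by D/Vd = 2412/207 ≈ 11.652 mcg/mL.
Steady-state peak Cmax,ss = C₀·R ≈ 11.652 × 1.5470 ≈ 18.026 mcg/mL.
One interval later, Cmin,ss = Cmax,ss·e^(−kτ) ≈ 18.026 × 0.3536 ≈ 6.374 mcg/mL.
Trough 6.4 mcg/mL vs MEC 10 mcg/mL: subtherapeutic.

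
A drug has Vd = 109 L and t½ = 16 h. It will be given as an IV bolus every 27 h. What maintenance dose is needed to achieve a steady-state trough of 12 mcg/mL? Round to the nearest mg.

τ/t½ = 27/16 ≈ 1.6875, so f = (1/2)^(27/16) ≈ 0.310464.
Cmin,ss = (D/Vd)·f/(1−f), so D = Cmin,ss·Vd·(1−f)/f.
D = 12 × 109 × (1−f)/f ≈ 12 × 109 × 2.22099 ≈ 2905.05 mg.

2905 mg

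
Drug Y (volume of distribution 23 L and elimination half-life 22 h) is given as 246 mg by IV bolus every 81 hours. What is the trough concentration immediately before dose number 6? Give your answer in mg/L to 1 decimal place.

0.9 mg/L

f = (1/2)^(τ/t½) = (1/2)^(81/22) ≈ 0.0779.
C₀ = D/Vd = 246/23 ≈ 10.696 mg/L.
Before the 6th dose, 5 doses have been given. Superposition: Cmin = C₀·(f + f² + … + f^5).
≈ 10.696 × (0.0779 + 0.0061 + 0.0005 + 0.0000 + 0.0000) ≈ 10.696 × 0.0845 ≈ 0.904 mg/L.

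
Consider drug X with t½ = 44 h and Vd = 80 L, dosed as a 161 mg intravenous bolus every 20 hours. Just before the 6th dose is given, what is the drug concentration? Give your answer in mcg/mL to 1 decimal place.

f = (1/2)^(τ/t½) = (1/2)^(20/44) ≈ 0.7297.
C₀ = D/Vd = 161/80 ≈ 2.013 mcg/mL.
Before the 6th dose, 5 doses have been given. Superposition: Cmin = C₀·(f + f² + … + f^5).
≈ 2.013 × (0.7297 + 0.5325 + 0.3885 + 0.2835 + 0.2069) ≈ 2.013 × 2.1411 ≈ 4.310 mcg/mL.

4.3 mcg/mL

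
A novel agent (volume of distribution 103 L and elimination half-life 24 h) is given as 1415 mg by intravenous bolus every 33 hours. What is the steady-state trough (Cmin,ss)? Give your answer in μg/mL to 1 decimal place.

τ/t½ = 33/24 ≈ 1.375, so fraction remaining f = (1/2)^(33/24) ≈ 0.3856.
Each bolus raises the concentration by D/Vd = 1415/103 ≈ 13.738 μg/mL.
Steady-state trough Cmin,ss = C₀·f/(1−f) ≈ 13.738 × 0.3856/0.6144 ≈ 8.622 μg/mL.

8.6 μg/mL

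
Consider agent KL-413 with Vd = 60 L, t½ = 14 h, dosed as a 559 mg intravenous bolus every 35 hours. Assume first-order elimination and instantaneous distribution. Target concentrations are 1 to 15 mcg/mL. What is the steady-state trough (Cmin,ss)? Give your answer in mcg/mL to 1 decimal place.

2.0 mcg/mL

τ/t½ = 35/14 ≈ 2.5, so fraction remaining f = (1/2)^(35/14) ≈ 0.1768.
At steady state, accumulation factor R = 1/(1 − e^(−kτ)) ≈ 1.2148.
Single-dose peak C₀ = D/Vd = 559/60 ≈ 9.317 mcg/mL.
Cmax,ss = C₀/(1 − f) ≈ 9.317/0.8232 ≈ 11.318 mcg/mL.
Steady-state trough Cmin,ss = Cmax,ss·f ≈ 11.318 × 0.1768 ≈ 2.001 mcg/mL.
Trough 2.0 mcg/mL vs MEC 1 mcg/mL: adequate.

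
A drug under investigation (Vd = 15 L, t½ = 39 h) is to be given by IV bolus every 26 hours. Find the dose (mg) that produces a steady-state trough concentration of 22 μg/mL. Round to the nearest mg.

194 mg

τ/t½ = 26/39 ≈ 0.66667, so f = (1/2)^(26/39) ≈ 0.629961.
Cmin,ss = (D/Vd)·f/(1−f), so D = Cmin,ss·Vd·(1−f)/f.
D = 22 × 15 × (1−f)/f ≈ 22 × 15 × 0.58740 ≈ 193.84 mg.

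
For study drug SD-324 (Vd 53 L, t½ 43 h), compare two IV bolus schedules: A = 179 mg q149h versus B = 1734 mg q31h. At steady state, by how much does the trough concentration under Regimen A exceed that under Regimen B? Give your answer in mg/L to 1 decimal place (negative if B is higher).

-50.1 mg/L

Regimen A: f = (1/2)^(149/43) ≈ 0.0906; Cmin,ss = (179/53)·f/(1−f) ≈ 0.336 mg/L.
Regimen B: f = (1/2)^(31/43) ≈ 0.6067; Cmin,ss = (1734/53)·f/(1−f) ≈ 50.469 mg/L.
Difference ≈ 0.336 − 50.469 ≈ -50.133 mg/L.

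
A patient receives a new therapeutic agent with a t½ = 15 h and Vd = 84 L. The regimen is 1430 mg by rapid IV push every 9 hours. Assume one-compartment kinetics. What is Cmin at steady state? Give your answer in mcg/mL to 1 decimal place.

τ/t½ = 9/15 ≈ 0.6, so fraction remaining f = (1/2)^(9/15) ≈ 0.6598.
Each bolus raises the concentration by D/Vd = 1430/84 ≈ 17.024 mcg/mL.
Steady-state trough Cmin,ss = C₀·f/(1−f) ≈ 17.024 × 0.6598/0.3402 ≈ 33.017 mcg/mL.

33.0 mcg/mL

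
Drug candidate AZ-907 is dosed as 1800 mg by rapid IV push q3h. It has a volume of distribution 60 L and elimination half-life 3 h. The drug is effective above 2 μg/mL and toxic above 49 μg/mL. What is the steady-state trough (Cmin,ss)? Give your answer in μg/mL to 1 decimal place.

30.0 μg/mL

The dosing interval is 1 half-life, so f = 2^(−1) = 0.5.
Accumulation ratio R = 1/(1 − f) = 1/0.5 = 2/1.
Single-dose peak C₀ = D/Vd = 1800/60 = 30 μg/mL.
Steady-state peak Cmax,ss = C₀·R = 30 × 2/1 ≈ 60.000 μg/mL.
Steady-state trough Cmin,ss = Cmax,ss·f ≈ 60.000 × 0.5 ≈ 30.000 μg/mL.
Trough 30.0 μg/mL vs MEC 2 μg/mL: adequate.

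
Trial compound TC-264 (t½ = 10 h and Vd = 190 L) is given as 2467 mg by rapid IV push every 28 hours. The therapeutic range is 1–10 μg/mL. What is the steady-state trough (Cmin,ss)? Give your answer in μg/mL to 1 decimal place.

k = ln2/t½ = ln2/10 ≈ 0.069315 h⁻¹; fraction remaining f = e^(−kτ) = e^(−0.069315×28) ≈ 0.1436.
Accumulation ratio R = 1/(1 − f) ≈ 1/0.8564 ≈ 1.1677.
Each bolus raises the concentration by D/Vd = 2467/190 ≈ 12.984 μg/mL.
Steady-state peak Cmax,ss = C₀·R ≈ 12.984 × 1.1677 ≈ 15.161 μg/mL.
Steady-state trough Cmin,ss = Cmax,ss·f ≈ 15.161 × 0.1436 ≈ 2.177 μg/mL.
Trough 2.2 μg/mL vs MEC 1 μg/mL: adequate.

2.2 μg/mL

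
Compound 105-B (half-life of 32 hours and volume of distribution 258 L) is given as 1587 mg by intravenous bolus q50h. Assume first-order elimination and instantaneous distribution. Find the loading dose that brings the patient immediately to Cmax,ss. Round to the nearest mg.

f = (1/2)^(50/32) ≈ 0.338564; accumulation ratio R = 1/(1−f) ≈ 1.51186.
Loading dose to hit Cmax,ss on first dose: D_load = D_maint·R ≈ 1587 × 1.51186 ≈ 2399.32 mg.

2399 mg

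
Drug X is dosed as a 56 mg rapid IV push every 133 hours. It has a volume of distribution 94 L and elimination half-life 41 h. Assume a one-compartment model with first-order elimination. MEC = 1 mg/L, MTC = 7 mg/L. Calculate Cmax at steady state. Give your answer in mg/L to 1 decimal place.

Over one 133-h interval, 133/41 ≈ 3.2439 half-lives elapse, leaving f ≈ 0.1056 of each dose.
Accumulation ratio R = 1/(1 − f) ≈ 1/0.8944 ≈ 1.1181.
Single-dose peak C₀ = D/Vd = 56/94 ≈ 0.596 mg/L.
Steady-state peak Cmax,ss = C₀·R ≈ 0.596 × 1.1181 ≈ 0.666 mg/L.
Peak 0.7 mg/L vs MTC 7 mg/L: below toxic threshold.

0.7 mg/L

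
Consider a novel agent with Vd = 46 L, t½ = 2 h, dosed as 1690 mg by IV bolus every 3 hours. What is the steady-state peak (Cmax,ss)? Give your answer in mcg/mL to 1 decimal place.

τ/t½ = 3/2 ≈ 1.5, so fraction remaining f = (1/2)^(3/2) ≈ 0.3536.
At steady state, accumulation factor R = 1/(1 − e^(−kτ)) ≈ 1.5470.
Single-dose peak C₀ = D/Vd = 1690/46 ≈ 36.739 mcg/mL.
Steady-state peak Cmax,ss = C₀·R ≈ 36.739 × 1.5470 ≈ 56.835 mcg/mL.

56.8 mcg/mL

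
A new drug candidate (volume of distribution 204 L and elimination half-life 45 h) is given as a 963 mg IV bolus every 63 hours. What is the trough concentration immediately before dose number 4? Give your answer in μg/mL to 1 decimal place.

2.7 μg/mL

f = (1/2)^(τ/t½) = (1/2)^(63/45) ≈ 0.3789.
C₀ = D/Vd = 963/204 ≈ 4.721 μg/mL.
Before the 4th dose, 3 doses have been given. Superposition: Cmin = C₀·(f + f² + … + f^3).
≈ 4.721 × (0.3789 + 0.1436 + 0.0544) ≈ 4.721 × 0.5769 ≈ 2.724 μg/mL.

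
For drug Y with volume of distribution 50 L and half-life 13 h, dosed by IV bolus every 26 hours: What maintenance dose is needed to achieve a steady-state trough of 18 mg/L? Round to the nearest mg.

2700 mg

τ/t½ = 26/13 ≈ 2, so f = (1/2)^(26/13) ≈ 0.250000.
Cmin,ss = (D/Vd)·f/(1−f), so D = Cmin,ss·Vd·(1−f)/f.
D = 18 × 50 × (1−f)/f ≈ 18 × 50 × 3.00000 ≈ 2700.00 mg.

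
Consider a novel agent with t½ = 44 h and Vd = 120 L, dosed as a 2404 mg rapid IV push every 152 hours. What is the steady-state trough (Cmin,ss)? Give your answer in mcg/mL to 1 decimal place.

τ/t½ = 152/44 ≈ 3.4545, so fraction remaining f = (1/2)^(152/44) ≈ 0.0912.
At steady state, accumulation factor R = 1/(1 − e^(−kτ)) ≈ 1.1004.
Each bolus raises the concentration by D/Vd = 2404/120 ≈ 20.033 mcg/mL.
Steady-state peak Cmax,ss = C₀·R ≈ 20.033 × 1.1004 ≈ 22.044 mcg/mL.
Steady-state trough Cmin,ss = Cmax,ss·f ≈ 22.044 × 0.0912 ≈ 2.010 mcg/mL.

2.0 mcg/mL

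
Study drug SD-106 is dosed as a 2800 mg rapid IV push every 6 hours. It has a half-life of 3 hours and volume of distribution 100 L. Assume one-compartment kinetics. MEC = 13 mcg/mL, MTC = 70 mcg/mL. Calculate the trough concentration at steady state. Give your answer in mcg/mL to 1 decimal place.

The dosing interval is 2 half-lives, so f = 2^(−2) = 0.25.
Accumulation ratio R = 1/(1 − f) = 1/0.75 = 4/3.
Single-dose peak C₀ = D/Vd = 2800/100 = 28 mcg/mL.
Steady-state peak Cmax,ss = C₀·R = 28 × 4/3 ≈ 37.333 mcg/mL.
Steady-state trough Cmin,ss = Cmax,ss·f ≈ 37.333 × 0.25 ≈ 9.333 mcg/mL.
Trough 9.3 mcg/mL vs MEC 13 mcg/mL: subtherapeutic.

9.3 mcg/mL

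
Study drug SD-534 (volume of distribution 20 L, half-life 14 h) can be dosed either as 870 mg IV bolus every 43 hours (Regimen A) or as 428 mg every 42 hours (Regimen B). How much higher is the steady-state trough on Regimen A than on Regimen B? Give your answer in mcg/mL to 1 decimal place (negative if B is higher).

2.8 mcg/mL

Regimen A: f = (1/2)^(43/14) ≈ 0.1190; Cmin,ss = (870/20)·f/(1−f) ≈ 5.876 mcg/mL.
Regimen B: f = (1/2)^(42/14) ≈ 0.1250; Cmin,ss = (428/20)·f/(1−f) ≈ 3.057 mcg/mL.
Difference ≈ 5.876 − 3.057 ≈ 2.819 mcg/mL.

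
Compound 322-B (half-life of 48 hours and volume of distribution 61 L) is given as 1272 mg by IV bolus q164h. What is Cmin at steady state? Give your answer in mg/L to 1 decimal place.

Over one 164-h interval, 164/48 ≈ 3.4167 half-lives elapse, leaving f ≈ 0.0936 of each dose.
Accumulation ratio R = 1/(1 − f) ≈ 1/0.9064 ≈ 1.1033.
Single-dose peak C₀ = D/Vd = 1272/61 ≈ 20.852 mg/L.
Steady-state peak Cmax,ss = C₀·R ≈ 20.852 × 1.1033 ≈ 23.006 mg/L.
One interval later, Cmin,ss = Cmax,ss·e^(−kτ) ≈ 23.006 × 0.0936 ≈ 2.153 mg/L.

2.2 mg/L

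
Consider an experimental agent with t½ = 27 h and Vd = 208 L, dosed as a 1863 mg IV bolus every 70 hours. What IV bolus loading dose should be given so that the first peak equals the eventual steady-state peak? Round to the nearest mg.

2233 mg

f = (1/2)^(70/27) ≈ 0.165788; accumulation ratio R = 1/(1−f) ≈ 1.19874.
Loading dose to hit Cmax,ss on first dose: D_load = D_maint·R ≈ 1863 × 1.19874 ≈ 2233.25 mg.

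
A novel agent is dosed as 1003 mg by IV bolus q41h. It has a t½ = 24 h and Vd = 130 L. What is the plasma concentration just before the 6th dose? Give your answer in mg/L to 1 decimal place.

3.4 mg/L

f = (1/2)^(τ/t½) = (1/2)^(41/24) ≈ 0.3060.
C₀ = D/Vd = 1003/130 ≈ 7.715 mg/L.
Before the 6th dose, 5 doses have been given. Superposition: Cmin = C₀·(f + f² + … + f^5).
≈ 7.715 × (0.3060 + 0.0936 + 0.0287 + 0.0088 + 0.0027) ≈ 7.715 × 0.4398 ≈ 3.393 mg/L.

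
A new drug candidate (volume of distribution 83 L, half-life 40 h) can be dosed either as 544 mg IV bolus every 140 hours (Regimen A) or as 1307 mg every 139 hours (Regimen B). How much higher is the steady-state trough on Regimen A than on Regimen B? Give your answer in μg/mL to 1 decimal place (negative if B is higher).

-0.9 μg/mL

Regimen A: f = (1/2)^(140/40) ≈ 0.0884; Cmin,ss = (544/83)·f/(1−f) ≈ 0.636 μg/mL.
Regimen B: f = (1/2)^(139/40) ≈ 0.0899; Cmin,ss = (1307/83)·f/(1−f) ≈ 1.555 μg/mL.
Difference ≈ 0.636 − 1.555 ≈ -0.919 μg/mL.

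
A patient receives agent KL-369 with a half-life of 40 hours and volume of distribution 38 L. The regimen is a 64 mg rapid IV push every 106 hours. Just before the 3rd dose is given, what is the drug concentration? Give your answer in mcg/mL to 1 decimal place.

0.3 mcg/mL

f = (1/2)^(τ/t½) = (1/2)^(106/40) ≈ 0.1593.
C₀ = D/Vd = 64/38 ≈ 1.684 mcg/mL.
Before the 3rd dose, 2 doses have been given. Superposition: Cmin = C₀·(f + f²).
≈ 1.684 × (0.1593 + 0.0254) ≈ 1.684 × 0.1847 ≈ 0.311 mcg/mL.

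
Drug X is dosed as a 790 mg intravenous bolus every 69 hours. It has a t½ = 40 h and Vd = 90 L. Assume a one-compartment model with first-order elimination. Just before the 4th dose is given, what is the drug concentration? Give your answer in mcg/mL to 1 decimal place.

f = (1/2)^(τ/t½) = (1/2)^(69/40) ≈ 0.3025.
C₀ = D/Vd = 790/90 ≈ 8.778 mcg/mL.
Before the 4th dose, 3 doses have been given. Superposition: Cmin = C₀·(f + f² + … + f^3).
≈ 8.778 × (0.3025 + 0.0915 + 0.0277) ≈ 8.778 × 0.4217 ≈ 3.702 mcg/mL.

3.7 mcg/mL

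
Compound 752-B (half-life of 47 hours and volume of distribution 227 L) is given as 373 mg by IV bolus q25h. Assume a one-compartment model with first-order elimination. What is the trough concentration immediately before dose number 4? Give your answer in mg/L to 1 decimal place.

2.5 mg/L

f = (1/2)^(τ/t½) = (1/2)^(25/47) ≈ 0.6916.
C₀ = D/Vd = 373/227 ≈ 1.643 mg/L.
Before the 4th dose, 3 doses have been given. Superposition: Cmin = C₀·(f + f² + … + f^3).
≈ 1.643 × (0.6916 + 0.4783 + 0.3308) ≈ 1.643 × 1.5007 ≈ 2.466 mg/L.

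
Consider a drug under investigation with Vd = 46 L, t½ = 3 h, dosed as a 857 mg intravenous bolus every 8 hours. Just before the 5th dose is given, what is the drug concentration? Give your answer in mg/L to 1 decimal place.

f = (1/2)^(τ/t½) = (1/2)^(8/3) ≈ 0.1575.
C₀ = D/Vd = 857/46 ≈ 18.630 mg/L.
Before the 5th dose, 4 doses have been given. Superposition: Cmin = C₀·(f + f² + … + f^4).
≈ 18.630 × (0.1575 + 0.0248 + 0.0039 + 0.0006) ≈ 18.630 × 0.1868 ≈ 3.480 mg/L.

3.5 mg/L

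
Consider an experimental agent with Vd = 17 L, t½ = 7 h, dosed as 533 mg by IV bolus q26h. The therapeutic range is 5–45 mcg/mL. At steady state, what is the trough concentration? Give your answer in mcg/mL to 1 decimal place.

2.6 mcg/mL

τ/t½ = 26/7 ≈ 3.7143, so fraction remaining f = (1/2)^(26/7) ≈ 0.0762.
Accumulation ratio R = 1/(1 − f) ≈ 1/0.9238 ≈ 1.0825.
Single-dose peak C₀ = D/Vd = 533/17 ≈ 31.353 mcg/mL.
Cmax,ss = C₀/(1 − f) ≈ 31.353/0.9238 ≈ 33.939 mcg/mL.
One interval later, Cmin,ss = Cmax,ss·e^(−kτ) ≈ 33.939 × 0.0762 ≈ 2.586 mcg/mL.
Trough 2.6 mcg/mL vs MEC 5 mcg/mL: subtherapeutic.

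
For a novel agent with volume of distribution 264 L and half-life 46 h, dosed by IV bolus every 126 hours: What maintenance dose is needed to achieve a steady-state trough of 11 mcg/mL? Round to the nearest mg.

16485 mg

τ/t½ = 126/46 ≈ 2.7391, so f = (1/2)^(126/46) ≈ 0.149775.
Cmin,ss = (D/Vd)·f/(1−f), so D = Cmin,ss·Vd·(1−f)/f.
D = 11 × 264 × (1−f)/f ≈ 11 × 264 × 5.67668 ≈ 16485.08 mg.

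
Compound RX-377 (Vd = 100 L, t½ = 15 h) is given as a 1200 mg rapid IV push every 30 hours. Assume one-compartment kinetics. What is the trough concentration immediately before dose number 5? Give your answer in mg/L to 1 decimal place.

4.0 mg/L

f = (1/2)^(τ/t½) = (1/2)^(30/15) ≈ 0.2500.
C₀ = D/Vd = 1200/100 ≈ 12.000 mg/L.
Before the 5th dose, 4 doses have been given. Superposition: Cmin = C₀·(f + f² + … + f^4).
≈ 12.000 × (0.2500 + 0.0625 + 0.0156 + 0.0039) ≈ 12.000 × 0.3320 ≈ 3.984 mg/L.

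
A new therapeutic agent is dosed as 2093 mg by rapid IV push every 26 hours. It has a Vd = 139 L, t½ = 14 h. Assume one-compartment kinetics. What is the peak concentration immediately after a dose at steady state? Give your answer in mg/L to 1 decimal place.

Over one 26-h interval, 26/14 ≈ 1.8571 half-lives elapse, leaving f ≈ 0.2760 of each dose.
Accumulation ratio R = 1/(1 − f) ≈ 1/0.7240 ≈ 1.3812.
Each bolus raises the concentration by D/Vd = 2093/139 ≈ 15.058 mg/L.
Steady-state peak Cmax,ss = C₀·R ≈ 15.058 × 1.3812 ≈ 20.798 mg/L.

20.8 mg/L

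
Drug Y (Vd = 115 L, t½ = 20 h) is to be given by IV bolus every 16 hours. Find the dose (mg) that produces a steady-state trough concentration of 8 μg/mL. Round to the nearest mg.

682 mg

τ/t½ = 16/20 ≈ 0.8, so f = (1/2)^(16/20) ≈ 0.574349.
Cmin,ss = (D/Vd)·f/(1−f), so D = Cmin,ss·Vd·(1−f)/f.
D = 8 × 115 × (1−f)/f ≈ 8 × 115 × 0.74110 ≈ 681.81 mg.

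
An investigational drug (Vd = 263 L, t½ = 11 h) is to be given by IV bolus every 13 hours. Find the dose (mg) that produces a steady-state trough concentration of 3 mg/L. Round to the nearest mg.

τ/t½ = 13/11 ≈ 1.1818, so f = (1/2)^(13/11) ≈ 0.440796.
Cmin,ss = (D/Vd)·f/(1−f), so D = Cmin,ss·Vd·(1−f)/f.
D = 3 × 263 × (1−f)/f ≈ 3 × 263 × 1.26862 ≈ 1000.94 mg.

1001 mg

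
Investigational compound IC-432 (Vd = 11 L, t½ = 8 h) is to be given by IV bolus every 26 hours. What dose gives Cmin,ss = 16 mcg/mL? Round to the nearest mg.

1498 mg

τ/t½ = 26/8 ≈ 3.25, so f = (1/2)^(26/8) ≈ 0.105112.
Cmin,ss = (D/Vd)·f/(1−f), so D = Cmin,ss·Vd·(1−f)/f.
D = 16 × 11 × (1−f)/f ≈ 16 × 11 × 8.51366 ≈ 1498.40 mg.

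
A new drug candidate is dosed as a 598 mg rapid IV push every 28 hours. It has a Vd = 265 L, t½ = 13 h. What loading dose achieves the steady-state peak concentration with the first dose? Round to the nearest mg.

771 mg

f = (1/2)^(28/13) ≈ 0.224713; accumulation ratio R = 1/(1−f) ≈ 1.28984.
Loading dose to hit Cmax,ss on first dose: D_load = D_maint·R ≈ 598 × 1.28984 ≈ 771.32 mg.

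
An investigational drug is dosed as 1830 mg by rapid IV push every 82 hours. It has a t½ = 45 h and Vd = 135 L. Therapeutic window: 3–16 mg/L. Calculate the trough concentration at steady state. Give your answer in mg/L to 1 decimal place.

τ/t½ = 82/45 ≈ 1.8222, so fraction remaining f = (1/2)^(82/45) ≈ 0.2828.
Accumulation ratio R = 1/(1 − f) ≈ 1/0.7172 ≈ 1.3943.
Each bolus raises the concentration by D/Vd = 1830/135 ≈ 13.556 mg/L.
Steady-state peak Cmax,ss = C₀·R ≈ 13.556 × 1.3943 ≈ 18.901 mg/L.
One interval later, Cmin,ss = Cmax,ss·e^(−kτ) ≈ 18.901 × 0.2828 ≈ 5.345 mg/L.
Trough 5.3 mg/L vs MEC 3 mg/L: adequate.

5.3 mg/L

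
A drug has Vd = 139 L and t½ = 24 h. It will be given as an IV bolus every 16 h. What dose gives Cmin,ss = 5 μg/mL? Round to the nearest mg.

τ/t½ = 16/24 ≈ 0.66667, so f = (1/2)^(16/24) ≈ 0.629961.
Cmin,ss = (D/Vd)·f/(1−f), so D = Cmin,ss·Vd·(1−f)/f.
D = 5 × 139 × (1−f)/f ≈ 5 × 139 × 0.58740 ≈ 408.24 mg.

408 mg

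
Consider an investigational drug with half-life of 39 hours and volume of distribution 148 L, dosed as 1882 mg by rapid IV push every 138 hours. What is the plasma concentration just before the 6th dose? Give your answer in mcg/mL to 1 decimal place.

1.2 mcg/mL

f = (1/2)^(τ/t½) = (1/2)^(138/39) ≈ 0.0861.
C₀ = D/Vd = 1882/148 ≈ 12.716 mcg/mL.
Before the 6th dose, 5 doses have been given. Superposition: Cmin = C₀·(f + f² + … + f^5).
≈ 12.716 × (0.0861 + 0.0074 + 0.0006 + 0.0001 + 0.0000) ≈ 12.716 × 0.0942 ≈ 1.198 mcg/mL.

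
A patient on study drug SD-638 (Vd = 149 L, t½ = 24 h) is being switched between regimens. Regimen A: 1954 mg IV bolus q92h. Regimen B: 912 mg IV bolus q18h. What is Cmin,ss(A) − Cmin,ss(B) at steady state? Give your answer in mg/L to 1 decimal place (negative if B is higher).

-8.0 mg/L

Regimen A: f = (1/2)^(92/24) ≈ 0.0702; Cmin,ss = (1954/149)·f/(1−f) ≈ 0.990 mg/L.
Regimen B: f = (1/2)^(18/24) ≈ 0.5946; Cmin,ss = (912/149)·f/(1−f) ≈ 8.977 mg/L.
Difference ≈ 0.990 − 8.977 ≈ -7.987 mg/L.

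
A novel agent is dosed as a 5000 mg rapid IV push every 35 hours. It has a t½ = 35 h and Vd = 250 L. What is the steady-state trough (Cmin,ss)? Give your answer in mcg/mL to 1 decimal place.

The dosing interval is 1 half-life, so f = 2^(−1) = 0.5.
At steady state, R = 1/(1 − 0.5) = 2/1.
Single-dose peak C₀ = D/Vd = 5000/250 = 20 mcg/mL.
Steady-state peak Cmax,ss = C₀·R = 20 × 2/1 ≈ 40.000 mcg/mL.
Steady-state trough Cmin,ss = Cmax,ss·f ≈ 40.000 × 0.5 ≈ 20.000 mcg/mL.

20.0 mcg/mL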